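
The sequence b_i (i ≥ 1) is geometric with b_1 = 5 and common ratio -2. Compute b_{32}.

b_i = 5·(-2)^(i-1).
b_{32} = 5·(-2)^31 = -10737418240.

-10737418240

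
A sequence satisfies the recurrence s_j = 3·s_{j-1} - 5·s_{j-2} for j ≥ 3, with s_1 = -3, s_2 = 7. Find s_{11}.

s_3 = 36  s_4 = 73  s_5 = 39  s_6 = -248  s_7 = -939  s_8 = -1577  s_9 = -36  s_{10} = 7777  s_{11} = 23511.

23511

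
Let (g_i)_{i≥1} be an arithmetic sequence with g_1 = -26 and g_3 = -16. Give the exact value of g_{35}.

Common difference d = (-16 - (-26)) / (3 - 1) = 5.
g_i = -26 + (i - 1)·5.
g_{35} = -26 + 34·5 = 144.

144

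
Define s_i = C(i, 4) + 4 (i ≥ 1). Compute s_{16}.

C(16, 4) = 1820, so s_{16} = 1824.

1824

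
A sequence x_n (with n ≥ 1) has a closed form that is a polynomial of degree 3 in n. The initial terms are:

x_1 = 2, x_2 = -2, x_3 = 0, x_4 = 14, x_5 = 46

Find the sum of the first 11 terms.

2772

1st diffs: -4, 2, 14, 32.
2nd diffs: 6, 12, 18.
3rd diffs: 6, 6 (constant).
So x_n = n^3 - 3n^2 - 2n + 6.
Continuing: …, 102, 188, 310, 474, …, x_{11} = 952.
Summing n = 1..11 (11 terms) gives 2772.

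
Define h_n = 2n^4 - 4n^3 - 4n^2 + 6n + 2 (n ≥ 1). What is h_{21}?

h_{21} = 2·21^4 - 4·21^3 - 4·21^2 + 6·21 + 2 = 350282.

350282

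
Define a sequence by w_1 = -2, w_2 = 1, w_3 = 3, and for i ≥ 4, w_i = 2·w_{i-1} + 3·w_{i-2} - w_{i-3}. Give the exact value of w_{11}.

Step forward from the initial values:
w_4 = 11, w_5 = 30, w_6 = 90, w_7 = 259, w_8 = 758, w_9 = 2203, w_{10} = 6421, w_{11} = 18693.

18693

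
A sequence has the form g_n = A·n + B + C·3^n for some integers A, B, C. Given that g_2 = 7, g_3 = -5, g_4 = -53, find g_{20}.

-3486784277

At n = 2, 3, 4: 2A + B + 9C = 7; 3A + B + 27C = -5; 4A + B + 81C = -53.
Subtracting the first from the second: A + 18C = -12.
Subtracting the second from the third: A + 54C = -48.
Solving: C = -1, A = 6, then B = 4.
So g_n = 6·n + 4 + (-1)·3^n; at n=20 this is -3486784277.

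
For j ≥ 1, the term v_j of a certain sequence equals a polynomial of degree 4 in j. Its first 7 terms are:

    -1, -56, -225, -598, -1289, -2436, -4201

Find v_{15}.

-67929

1st diffs: -55, -169, -373, -691, -1147, -1765.
2nd diffs: -114, -204, -318, -456, -618.
3rd diffs: -90, -114, -138, -162.
4th diffs: -24, -24, -24 (constant).
Newton forward-difference form: v_j = -1 + (-55)·C(j-1,1) + (-114)·C(j-1,2) + (-90)·C(j-1,3) + (-24)·C(j-1,4).
At j = 15: j-1 = 14, so v_{15} = -1 - 770 - 10374 - 32760 - 24024 = -67929.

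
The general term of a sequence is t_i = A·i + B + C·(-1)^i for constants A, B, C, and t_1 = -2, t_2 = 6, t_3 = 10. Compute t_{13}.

70

Plug in i = 1, 2, 3: A + B - C = -2; 2A + B + C = 6; 3A + B - C = 10.
Subtracting the first from the second: A + 2C = 8.
Subtracting the second from the third: A - 2C = 4.
Solving: C = 1, A = 6, then B = -7.
Therefore t_{13} = 78 + (-7) + 1·(-1) = 70.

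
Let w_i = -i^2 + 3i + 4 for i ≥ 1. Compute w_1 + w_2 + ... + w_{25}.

Over i = 1..25: Σi = 325, Σi² = 5525.
Total = (-1)·5525 + (3)·325 + (4)·25 = -4450.

-4450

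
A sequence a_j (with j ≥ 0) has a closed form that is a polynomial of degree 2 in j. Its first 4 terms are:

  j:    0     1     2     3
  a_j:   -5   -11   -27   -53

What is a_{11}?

1st diffs: -6, -16, -26.
2nd diffs: -10, -10 (constant).
Newton forward-difference form: a_j = -5 + (-6)·C(j,1) + (-10)·C(j,2).
At j = 11: j = 11, so a_{11} = -5 - 66 - 550 = -621.

-621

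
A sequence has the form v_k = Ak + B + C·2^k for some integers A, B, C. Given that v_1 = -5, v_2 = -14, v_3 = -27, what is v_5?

-85

Write the equations: A + B + 2C = -5; 2A + B + 4C = -14; 3A + B + 8C = -27.
Subtracting the first from the second: A + 2C = -9.
Subtracting the second from the third: A + 4C = -13.
Solving: C = -2, A = -5, then B = 4.
So v_k = -5·k + 4 + (-2)·2^k; at k=5 this is -85.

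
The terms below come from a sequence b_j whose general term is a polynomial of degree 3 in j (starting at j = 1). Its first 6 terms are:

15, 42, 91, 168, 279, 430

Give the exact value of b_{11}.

1st diffs: 27, 49, 77, 111, 151.
2nd diffs: 22, 28, 34, 40.
3rd diffs: 6, 6, 6 (constant).
Newton forward-difference form: b_j = 15 + 27·C(j-1,1) + 22·C(j-1,2) + 6·C(j-1,3).
At j = 11: j-1 = 10, so b_{11} = 15 + 270 + 990 + 720 = 1995.

1995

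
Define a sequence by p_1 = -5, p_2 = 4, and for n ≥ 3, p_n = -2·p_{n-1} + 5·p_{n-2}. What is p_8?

p_3 = -33  p_4 = 86  p_5 = -337  p_6 = 1104  p_7 = -3893  p_8 = 13306.

13306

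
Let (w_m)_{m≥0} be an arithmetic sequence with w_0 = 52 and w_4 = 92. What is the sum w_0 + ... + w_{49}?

14850

Common difference d = (92 - 52) / (4 - 0) = 10.
w_m = 52 + (m - 0)·10.
w_{49} = 542; S = 50·(52 + 542)/2 = 14850.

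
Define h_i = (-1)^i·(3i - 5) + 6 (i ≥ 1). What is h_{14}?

43

(-1)^14 = 1; 3i - 5 at i=14 is 37; so h_{14} = 43.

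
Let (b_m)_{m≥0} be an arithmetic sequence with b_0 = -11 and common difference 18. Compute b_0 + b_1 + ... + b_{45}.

b_m = -11 + (m - 0)·18.
b_{45} = 799; S = 46·(-11 + 799)/2 = 18124.

18124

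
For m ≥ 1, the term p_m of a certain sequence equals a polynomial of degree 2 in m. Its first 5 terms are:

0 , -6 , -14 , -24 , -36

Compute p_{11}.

-150

1st diffs: -6, -8, -10, -12.
2nd diffs: -2, -2, -2 (constant).
So p_m = -m^2 - 3m + 4.
Evaluating at m = 11 gives p_{11} = -150.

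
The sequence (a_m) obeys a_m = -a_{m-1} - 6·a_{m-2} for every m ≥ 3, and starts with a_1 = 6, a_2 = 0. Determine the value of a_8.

3060

Step forward from the initial values:
a_3 = -36;  a_4 = 36;  a_5 = 180;  a_6 = -396;  a_7 = -684;  a_8 = 3060.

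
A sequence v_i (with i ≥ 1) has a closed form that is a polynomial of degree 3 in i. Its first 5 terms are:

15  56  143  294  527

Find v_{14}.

1st diffs: 41, 87, 151, 233.
2nd diffs: 46, 64, 82.
3rd diffs: 18, 18 (constant).
Newton forward-difference form: v_i = 15 + 41·C(i-1,1) + 46·C(i-1,2) + 18·C(i-1,3).
At i = 14: i-1 = 13, so v_{14} = 15 + 533 + 3588 + 5148 = 9284.

9284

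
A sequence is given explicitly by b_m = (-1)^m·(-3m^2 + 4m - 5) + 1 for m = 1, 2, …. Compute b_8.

(-1)^8 = 1; -3m^2 + 4m - 5 at m=8 is -165; so b_8 = -164.

-164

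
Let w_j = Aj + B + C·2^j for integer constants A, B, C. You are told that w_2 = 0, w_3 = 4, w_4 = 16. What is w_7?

228

At j = 2, 3, 4: 2A + B + 4C = 0; 3A + B + 8C = 4; 4A + B + 16C = 16.
Subtracting the first from the second: A + 4C = 4.
Subtracting the second from the third: A + 8C = 12.
Solving: C = 2, A = -4, then B = 0.
So w_j = -4·j + 0 + 2·2^j; at j=7 this is 228.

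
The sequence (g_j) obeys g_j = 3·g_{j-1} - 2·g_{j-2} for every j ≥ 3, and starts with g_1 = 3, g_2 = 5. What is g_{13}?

Compute successive terms:
g_3 = 9; g_4 = 17; g_5 = 33; …; g_{10} = 1025; g_{11} = 2049; g_{12} = 4097; g_{13} = 8193.
(Characteristic roots are 2 and 1.)

8193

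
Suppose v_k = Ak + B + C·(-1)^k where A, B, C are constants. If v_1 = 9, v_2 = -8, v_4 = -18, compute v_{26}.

Plug in k = 1, 2, 4: A + B - C = 9; 2A + B + C = -8; 4A + B + C = -18.
Subtracting the first from the second: A + 2C = -17.
Subtracting the second from the third: 2A = -10.
Solving: C = -6, A = -5, then B = 8.
So v_k = -5·k + 8 + (-6)·(-1)^k; at k=26 this is -128.

-128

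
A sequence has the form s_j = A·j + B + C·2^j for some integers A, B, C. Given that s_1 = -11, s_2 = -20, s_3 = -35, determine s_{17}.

-393269

Plug in j = 1, 2, 3: A + B + 2C = -11; 2A + B + 4C = -20; 3A + B + 8C = -35.
Subtracting the first from the second: A + 2C = -9.
Subtracting the second from the third: A + 4C = -15.
Solving: C = -3, A = -3, then B = -2.
Hence s_{17} = -3·17 + (-2) + (-3)·131072 = -393269.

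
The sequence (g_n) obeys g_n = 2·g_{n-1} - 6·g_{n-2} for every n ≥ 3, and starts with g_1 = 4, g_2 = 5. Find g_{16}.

-374656

g_3 = -14;  g_4 = -58;  g_5 = -32;  …;  g_{13} = 80896;  g_{14} = -298048;  g_{15} = -1081472;  g_{16} = -374656.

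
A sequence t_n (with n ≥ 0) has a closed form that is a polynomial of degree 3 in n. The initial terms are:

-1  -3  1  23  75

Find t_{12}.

3011

1st diffs: -2, 4, 22, 52.
2nd diffs: 6, 18, 30.
3rd diffs: 12, 12 (constant).
Newton forward-difference form: t_n = -1 + (-2)·C(n,1) + 6·C(n,2) + 12·C(n,3).
At n = 12: n = 12, so t_{12} = -1 - 24 + 396 + 2640 = 3011.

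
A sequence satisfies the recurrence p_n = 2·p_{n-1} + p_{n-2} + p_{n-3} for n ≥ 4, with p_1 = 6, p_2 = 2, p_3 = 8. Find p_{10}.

Compute successive terms:
p_4 = 24, p_5 = 58, p_6 = 148, p_7 = 378, p_8 = 962, p_9 = 2450, p_{10} = 6240.

6240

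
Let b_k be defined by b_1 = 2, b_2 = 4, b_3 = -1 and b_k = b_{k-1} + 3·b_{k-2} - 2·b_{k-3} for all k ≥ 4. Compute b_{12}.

631

Step forward from the initial values:
b_4 = 7;  b_5 = -4;  b_6 = 19;  b_7 = -7;  b_8 = 58;  b_9 = -1;  b_{10} = 187;  b_{11} = 68;  b_{12} = 631.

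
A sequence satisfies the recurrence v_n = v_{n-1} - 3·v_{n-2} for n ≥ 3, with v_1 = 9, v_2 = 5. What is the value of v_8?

-367

Iterate the recurrence:
v_3 = -22;  v_4 = -37;  v_5 = 29;  v_6 = 140;  v_7 = 53;  v_8 = -367.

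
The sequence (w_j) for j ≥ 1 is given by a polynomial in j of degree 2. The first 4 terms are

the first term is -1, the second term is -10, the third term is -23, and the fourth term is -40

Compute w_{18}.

1st diffs: -9, -13, -17.
2nd diffs: -4, -4 (constant).
So w_j = -2j^2 - 3j + 4.
Evaluating at j = 18 gives w_{18} = -698.

-698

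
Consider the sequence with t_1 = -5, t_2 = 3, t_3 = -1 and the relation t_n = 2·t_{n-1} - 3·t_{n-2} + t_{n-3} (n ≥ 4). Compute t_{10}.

-177

Iterate the recurrence:
t_4 = -16, t_5 = -26, t_6 = -5, t_7 = 52, t_8 = 93, t_9 = 25, t_{10} = -177.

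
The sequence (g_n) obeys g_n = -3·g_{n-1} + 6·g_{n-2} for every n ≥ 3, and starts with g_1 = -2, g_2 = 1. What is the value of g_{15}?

-608215635

Iterate the recurrence:
g_3 = -15, g_4 = 51, g_5 = -243, …, g_{12} = 7276635, g_{13} = -31815747, g_{14} = 139107051, g_{15} = -608215635.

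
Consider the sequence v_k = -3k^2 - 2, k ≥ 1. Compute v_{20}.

-1202

v_{20} = -3·20^2 - 2 = -1202.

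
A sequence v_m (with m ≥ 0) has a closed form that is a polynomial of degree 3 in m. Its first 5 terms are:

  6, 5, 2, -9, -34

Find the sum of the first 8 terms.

1st diffs: -1, -3, -11, -25.
2nd diffs: -2, -8, -14.
3rd diffs: -6, -6 (constant).
Newton forward-difference form: v_m = 6 + (-1)·C(m,1) + (-2)·C(m,2) + (-6)·C(m,3).
Continuing: -79, -150, -253.
Summing m = 0..7 (8 terms) gives -512.

-512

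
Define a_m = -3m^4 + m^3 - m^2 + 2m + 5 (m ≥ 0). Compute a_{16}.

a_{16} = -3·16^4 + 1·16^3 - 1·16^2 + 2·16 + 5 = -192731.

-192731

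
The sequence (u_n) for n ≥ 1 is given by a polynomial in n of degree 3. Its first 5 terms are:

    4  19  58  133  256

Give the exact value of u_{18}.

11683

1st diffs: 15, 39, 75, 123.
2nd diffs: 24, 36, 48.
3rd diffs: 12, 12 (constant).
Newton forward-difference form: u_n = 4 + 15·C(n-1,1) + 24·C(n-1,2) + 12·C(n-1,3).
At n = 18: n-1 = 17, so u_{18} = 4 + 255 + 3264 + 8160 = 11683.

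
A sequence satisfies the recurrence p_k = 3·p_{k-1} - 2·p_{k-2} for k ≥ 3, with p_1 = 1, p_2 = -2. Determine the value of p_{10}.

-1532

Applying the relation repeatedly:
p_3 = -8; p_4 = -20; p_5 = -44; p_6 = -92; p_7 = -188; p_8 = -380; p_9 = -764; p_{10} = -1532.
(Characteristic roots are 2 and 1.)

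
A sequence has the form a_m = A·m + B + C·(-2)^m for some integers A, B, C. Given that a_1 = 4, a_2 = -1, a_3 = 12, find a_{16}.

-65519

Plug in m = 1, 2, 3: A + B - 2C = 4; 2A + B + 4C = -1; 3A + B - 8C = 12.
Subtracting the first from the second: A + 6C = -5.
Subtracting the second from the third: A - 12C = 13.
Solving: C = -1, A = 1, then B = 1.
Therefore a_{16} = 16 + 1 + (-1)·65536 = -65519.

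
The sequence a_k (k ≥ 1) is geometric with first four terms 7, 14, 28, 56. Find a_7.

Common ratio r = 2.
a_k = 7·2^(k-1).
a_7 = 7·2^6 = 448.

448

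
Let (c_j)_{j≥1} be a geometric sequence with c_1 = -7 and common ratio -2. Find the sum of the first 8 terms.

c_j = (-7)·(-2)^(j-1).
S = (-7)·((-2)^8 - 1)/(-2 - 1) = (-7)·(256 - 1)/(-3) = 595.

595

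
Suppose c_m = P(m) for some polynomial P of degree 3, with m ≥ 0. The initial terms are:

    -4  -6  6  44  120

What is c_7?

1st diffs: -2, 12, 38, 76.
2nd diffs: 14, 26, 38.
3rd diffs: 12, 12 (constant).
So c_m = 2m^3 + m^2 - 5m - 4.
Evaluating at m = 7 gives c_7 = 696.

696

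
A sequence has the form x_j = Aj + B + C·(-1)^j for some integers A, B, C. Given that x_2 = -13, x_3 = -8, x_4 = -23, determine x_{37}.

-178

Write the equations: 2A + B + C = -13; 3A + B - C = -8; 4A + B + C = -23.
Subtracting the first from the second: A - 2C = 5.
Subtracting the second from the third: A + 2C = -15.
Solving: C = -5, A = -5, then B = 2.
Hence x_{37} = -5·37 + 2 + (-5)·(-1) = -178.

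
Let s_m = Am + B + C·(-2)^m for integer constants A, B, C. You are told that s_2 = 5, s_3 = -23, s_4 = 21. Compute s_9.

At m = 2, 3, 4: 2A + B + 4C = 5; 3A + B - 8C = -23; 4A + B + 16C = 21.
Subtracting the first from the second: A - 12C = -28.
Subtracting the second from the third: A + 24C = 44.
Solving: C = 2, A = -4, then B = 5.
So s_m = -4·m + 5 + 2·(-2)^m; at m=9 this is -1055.

-1055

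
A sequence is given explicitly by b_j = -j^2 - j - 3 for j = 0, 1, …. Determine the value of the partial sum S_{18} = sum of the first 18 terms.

Over j = 0..17: Σj = 153, Σj² = 1785.
Total = (-1)·1785 + (-1)·153 + (-3)·18 = -1992.

-1992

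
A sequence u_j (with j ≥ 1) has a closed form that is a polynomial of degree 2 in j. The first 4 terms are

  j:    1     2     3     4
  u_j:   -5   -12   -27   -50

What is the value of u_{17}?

1st diffs: -7, -15, -23.
2nd diffs: -8, -8 (constant).
So u_j = -4j^2 + 5j - 6.
Evaluating at j = 17 gives u_{17} = -1077.

-1077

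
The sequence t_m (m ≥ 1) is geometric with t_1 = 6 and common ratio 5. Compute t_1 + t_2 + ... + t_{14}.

9155273436

t_m = 6·5^(m-1).
S = 6·(5^14 - 1)/(5 - 1) = 6·(6103515625 - 1)/(4) = 9155273436.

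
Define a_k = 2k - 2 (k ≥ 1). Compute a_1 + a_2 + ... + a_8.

Over k = 1..8: Σk = 36.
Total = (2)·36 + (-2)·8 = 56.

56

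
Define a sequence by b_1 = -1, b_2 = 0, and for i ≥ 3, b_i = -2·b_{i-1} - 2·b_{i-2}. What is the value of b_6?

0

Iterate the recurrence:
b_3 = 2; b_4 = -4; b_5 = 4; b_6 = 0.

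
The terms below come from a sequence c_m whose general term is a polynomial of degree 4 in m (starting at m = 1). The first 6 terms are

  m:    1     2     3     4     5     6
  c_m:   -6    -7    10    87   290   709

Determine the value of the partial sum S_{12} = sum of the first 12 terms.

43620

1st diffs: -1, 17, 77, 203, 419.
2nd diffs: 18, 60, 126, 216.
3rd diffs: 42, 66, 90.
4th diffs: 24, 24 (constant).
Newton forward-difference form: c_m = -6 + (-1)·C(m-1,1) + 18·C(m-1,2) + 42·C(m-1,3) + 24·C(m-1,4).
Continuing: …, 1458, 2675, 4522, 7185, …, c_{12} = 15823.
Summing m = 1..12 (12 terms) gives 43620.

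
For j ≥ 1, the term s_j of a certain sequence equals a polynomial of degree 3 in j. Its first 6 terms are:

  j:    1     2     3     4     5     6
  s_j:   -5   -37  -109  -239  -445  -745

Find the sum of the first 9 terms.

1st diffs: -32, -72, -130, -206, -300.
2nd diffs: -40, -58, -76, -94.
3rd diffs: -18, -18, -18 (constant).
Newton forward-difference form: s_j = -5 + (-32)·C(j-1,1) + (-40)·C(j-1,2) + (-18)·C(j-1,3).
Continuing: -1157, -1699, -2389.
Summing j = 1..9 (9 terms) gives -6825.

-6825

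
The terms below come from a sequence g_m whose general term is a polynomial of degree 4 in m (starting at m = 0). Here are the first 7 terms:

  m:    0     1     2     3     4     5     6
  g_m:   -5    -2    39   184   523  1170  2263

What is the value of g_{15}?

1st diffs: 3, 41, 145, 339, 647, 1093.
2nd diffs: 38, 104, 194, 308, 446.
3rd diffs: 66, 90, 114, 138.
4th diffs: 24, 24, 24 (constant).
Newton forward-difference form: g_m = -5 + 3·C(m,1) + 38·C(m,2) + 66·C(m,3) + 24·C(m,4).
At m = 15: m = 15, so g_{15} = -5 + 45 + 3990 + 30030 + 32760 = 66820.

66820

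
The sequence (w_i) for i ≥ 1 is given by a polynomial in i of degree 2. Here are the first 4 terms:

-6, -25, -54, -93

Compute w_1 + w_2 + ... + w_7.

-791

1st diffs: -19, -29, -39.
2nd diffs: -10, -10 (constant).
So w_i = -5i^2 - 4i + 3.
Continuing: -142, -201, -270.
Summing i = 1..7 (7 terms) gives -791.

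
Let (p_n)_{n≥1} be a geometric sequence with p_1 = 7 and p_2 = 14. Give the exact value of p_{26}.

234881024

Common ratio r = 2.
p_n = 7·2^(n-1).
p_{26} = 7·2^25 = 234881024.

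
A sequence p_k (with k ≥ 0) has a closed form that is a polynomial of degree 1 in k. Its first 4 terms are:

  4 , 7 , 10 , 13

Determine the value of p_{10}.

1st diffs: 3, 3, 3 (constant).
So p_k = 3k + 4.
Evaluating at k = 10 gives p_{10} = 34.

34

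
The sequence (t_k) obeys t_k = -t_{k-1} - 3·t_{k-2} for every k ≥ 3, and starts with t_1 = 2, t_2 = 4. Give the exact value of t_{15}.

7910

Applying the relation repeatedly:
t_3 = -10  t_4 = -2  t_5 = 32  …  t_{12} = 1198  t_{13} = -2158  t_{14} = -1436  t_{15} = 7910.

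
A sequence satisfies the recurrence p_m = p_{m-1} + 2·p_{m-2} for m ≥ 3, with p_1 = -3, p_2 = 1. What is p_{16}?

-21843

Applying the relation repeatedly:
p_3 = -5  p_4 = -3  p_5 = -13  …  p_{13} = -2733  p_{14} = -5459  p_{15} = -10925  p_{16} = -21843.
(Characteristic roots are 2 and -1.)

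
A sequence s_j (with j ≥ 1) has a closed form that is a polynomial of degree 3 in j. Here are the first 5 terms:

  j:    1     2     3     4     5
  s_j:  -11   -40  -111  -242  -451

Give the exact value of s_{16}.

-13046

1st diffs: -29, -71, -131, -209.
2nd diffs: -42, -60, -78.
3rd diffs: -18, -18 (constant).
So s_j = -3j^3 - 3j^2 + j - 6.
Evaluating at j = 16 gives s_{16} = -13046.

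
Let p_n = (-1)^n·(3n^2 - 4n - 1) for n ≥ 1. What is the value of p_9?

(-1)^9 = -1; 3n^2 - 4n - 1 at n=9 is 206; so p_9 = -206.

-206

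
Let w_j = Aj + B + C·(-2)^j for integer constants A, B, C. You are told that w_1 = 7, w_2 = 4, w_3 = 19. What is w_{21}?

At j = 1, 2, 3: A + B - 2C = 7; 2A + B + 4C = 4; 3A + B - 8C = 19.
Subtracting the first from the second: A + 6C = -3.
Subtracting the second from the third: A - 12C = 15.
Solving: C = -1, A = 3, then B = 2.
Therefore w_{21} = 63 + 2 + (-1)·(-2097152) = 2097217.

2097217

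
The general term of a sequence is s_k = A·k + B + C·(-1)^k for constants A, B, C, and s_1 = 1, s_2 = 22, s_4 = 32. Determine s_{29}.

141

Plug in k = 1, 2, 4: A + B - C = 1; 2A + B + C = 22; 4A + B + C = 32.
Subtracting the first from the second: A + 2C = 21.
Subtracting the second from the third: 2A = 10.
Solving: C = 8, A = 5, then B = 4.
Therefore s_{29} = 145 + 4 + 8·(-1) = 141.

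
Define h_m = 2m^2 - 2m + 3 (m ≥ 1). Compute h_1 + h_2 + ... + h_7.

Over m = 1..7: Σm = 28, Σm² = 140.
Total = (2)·140 + (-2)·28 + (3)·7 = 245.

245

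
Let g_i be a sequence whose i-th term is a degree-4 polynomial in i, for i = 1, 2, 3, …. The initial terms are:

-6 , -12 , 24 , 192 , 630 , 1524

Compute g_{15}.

1st diffs: -6, 36, 168, 438, 894.
2nd diffs: 42, 132, 270, 456.
3rd diffs: 90, 138, 186.
4th diffs: 48, 48 (constant).
Newton forward-difference form: g_i = -6 + (-6)·C(i-1,1) + 42·C(i-1,2) + 90·C(i-1,3) + 48·C(i-1,4).
At i = 15: i-1 = 14, so g_{15} = -6 - 84 + 3822 + 32760 + 48048 = 84540.

84540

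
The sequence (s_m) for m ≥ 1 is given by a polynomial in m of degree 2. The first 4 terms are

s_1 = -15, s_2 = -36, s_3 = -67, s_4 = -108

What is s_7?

-291

1st diffs: -21, -31, -41.
2nd diffs: -10, -10 (constant).
Newton forward-difference form: s_m = -15 + (-21)·C(m-1,1) + (-10)·C(m-1,2).
At m = 7: m-1 = 6, so s_7 = -15 - 126 - 150 = -291.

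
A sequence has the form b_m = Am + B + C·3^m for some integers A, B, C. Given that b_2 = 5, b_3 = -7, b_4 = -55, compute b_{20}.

Plug in m = 2, 3, 4: 2A + B + 9C = 5; 3A + B + 27C = -7; 4A + B + 81C = -55.
Subtracting the first from the second: A + 18C = -12.
Subtracting the second from the third: A + 54C = -48.
Solving: C = -1, A = 6, then B = 2.
So b_m = 6·m + 2 + (-1)·3^m; at m=20 this is -3486784279.

-3486784279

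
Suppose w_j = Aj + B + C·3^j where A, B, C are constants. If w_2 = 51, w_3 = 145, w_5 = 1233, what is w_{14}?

23914899

Write the equations: 2A + B + 9C = 51; 3A + B + 27C = 145; 5A + B + 243C = 1233.
Subtracting the first from the second: A + 18C = 94.
Subtracting the second from the third: 2A + 216C = 1088.
Solving: C = 5, A = 4, then B = -2.
Therefore w_{14} = 56 + (-2) + 5·4782969 = 23914899.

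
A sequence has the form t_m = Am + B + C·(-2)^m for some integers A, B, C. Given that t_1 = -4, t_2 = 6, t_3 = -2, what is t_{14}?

The three given values yield: A + B - 2C = -4; 2A + B + 4C = 6; 3A + B - 8C = -2.
Subtracting the first from the second: A + 6C = 10.
Subtracting the second from the third: A - 12C = -8.
Solving: C = 1, A = 4, then B = -6.
Hence t_{14} = 4·14 + (-6) + 1·16384 = 16434.

16434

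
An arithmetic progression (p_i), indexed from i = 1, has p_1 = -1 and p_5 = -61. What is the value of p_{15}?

Common difference d = (-61 - (-1)) / (5 - 1) = -15.
p_i = -1 + (i - 1)·(-15).
p_{15} = -1 + 14·(-15) = -211.

-211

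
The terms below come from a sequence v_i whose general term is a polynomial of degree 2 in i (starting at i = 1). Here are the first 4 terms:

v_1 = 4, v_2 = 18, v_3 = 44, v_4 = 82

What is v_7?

268

1st diffs: 14, 26, 38.
2nd diffs: 12, 12 (constant).
So v_i = 6i^2 - 4i + 2.
Evaluating at i = 7 gives v_7 = 268.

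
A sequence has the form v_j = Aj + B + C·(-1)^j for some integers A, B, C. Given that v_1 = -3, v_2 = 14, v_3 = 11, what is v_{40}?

Write the equations: A + B - C = -3; 2A + B + C = 14; 3A + B - C = 11.
Subtracting the first from the second: A + 2C = 17.
Subtracting the second from the third: A - 2C = -3.
Solving: C = 5, A = 7, then B = -5.
So v_j = 7·j + (-5) + 5·(-1)^j; at j=40 this is 280.

280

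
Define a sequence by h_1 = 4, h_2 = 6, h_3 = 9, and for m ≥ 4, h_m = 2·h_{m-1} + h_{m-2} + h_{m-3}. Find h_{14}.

317601

Step forward from the initial values:
h_4 = 28, h_5 = 71, h_6 = 179, …, h_{11} = 19226, h_{12} = 48965, h_{13} = 124705, h_{14} = 317601.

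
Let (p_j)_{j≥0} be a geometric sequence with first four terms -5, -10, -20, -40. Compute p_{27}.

-671088640

Common ratio r = 2.
p_j = (-5)·2^(j-0).
p_{27} = (-5)·2^27 = -671088640.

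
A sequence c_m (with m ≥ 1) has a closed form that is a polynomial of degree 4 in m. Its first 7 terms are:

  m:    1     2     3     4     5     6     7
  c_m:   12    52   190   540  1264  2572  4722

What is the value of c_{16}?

1st diffs: 40, 138, 350, 724, 1308, 2150.
2nd diffs: 98, 212, 374, 584, 842.
3rd diffs: 114, 162, 210, 258.
4th diffs: 48, 48, 48 (constant).
Newton forward-difference form: c_m = 12 + 40·C(m-1,1) + 98·C(m-1,2) + 114·C(m-1,3) + 48·C(m-1,4).
At m = 16: m-1 = 15, so c_{16} = 12 + 600 + 10290 + 51870 + 65520 = 128292.

128292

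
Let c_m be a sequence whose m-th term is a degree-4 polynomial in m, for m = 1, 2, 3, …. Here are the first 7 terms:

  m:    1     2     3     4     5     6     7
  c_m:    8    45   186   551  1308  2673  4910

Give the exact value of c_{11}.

29538

1st diffs: 37, 141, 365, 757, 1365, 2237.
2nd diffs: 104, 224, 392, 608, 872.
3rd diffs: 120, 168, 216, 264.
4th diffs: 48, 48, 48 (constant).
Newton forward-difference form: c_m = 8 + 37·C(m-1,1) + 104·C(m-1,2) + 120·C(m-1,3) + 48·C(m-1,4).
At m = 11: m-1 = 10, so c_{11} = 8 + 370 + 4680 + 14400 + 10080 = 29538.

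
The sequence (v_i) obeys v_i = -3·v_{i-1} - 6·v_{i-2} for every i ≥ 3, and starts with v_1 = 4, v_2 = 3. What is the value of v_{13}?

206307

Step forward from the initial values:
v_3 = -33, v_4 = 81, v_5 = -45, …, v_{10} = 18225, v_{11} = -40581, v_{12} = 12393, v_{13} = 206307.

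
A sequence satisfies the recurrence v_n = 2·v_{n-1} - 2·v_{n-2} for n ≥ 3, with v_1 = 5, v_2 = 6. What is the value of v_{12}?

Applying the relation repeatedly:
v_3 = 2;  v_4 = -8;  v_5 = -20;  v_6 = -24;  v_7 = -8;  v_8 = 32;  v_9 = 80;  v_{10} = 96;  v_{11} = 32;  v_{12} = -128.

-128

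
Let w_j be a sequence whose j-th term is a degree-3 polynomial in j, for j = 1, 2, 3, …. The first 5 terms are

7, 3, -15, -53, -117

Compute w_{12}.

-1797

1st diffs: -4, -18, -38, -64.
2nd diffs: -14, -20, -26.
3rd diffs: -6, -6 (constant).
Newton forward-difference form: w_j = 7 + (-4)·C(j-1,1) + (-14)·C(j-1,2) + (-6)·C(j-1,3).
At j = 12: j-1 = 11, so w_{12} = 7 - 44 - 770 - 990 = -1797.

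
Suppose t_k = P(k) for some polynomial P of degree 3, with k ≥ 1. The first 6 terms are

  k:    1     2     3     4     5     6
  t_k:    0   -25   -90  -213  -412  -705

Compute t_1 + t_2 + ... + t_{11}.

1st diffs: -25, -65, -123, -199, -293.
2nd diffs: -40, -58, -76, -94.
3rd diffs: -18, -18, -18 (constant).
So t_k = -3k^3 - 2k^2 + 2k + 3.
Continuing: …, -1110, -1645, -2328, -3177, …, t_{11} = -4210.
Summing k = 1..11 (11 terms) gives -13915.

-13915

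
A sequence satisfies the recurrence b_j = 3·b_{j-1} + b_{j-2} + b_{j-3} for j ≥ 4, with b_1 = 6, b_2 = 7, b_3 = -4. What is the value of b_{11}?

Step forward from the initial values:
b_4 = 1, b_5 = 6, b_6 = 15, b_7 = 52, b_8 = 177, b_9 = 598, b_{10} = 2023, b_{11} = 6844.

6844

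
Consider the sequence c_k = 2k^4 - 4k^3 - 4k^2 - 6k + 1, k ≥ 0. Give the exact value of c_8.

5841

c_8 = 2·8^4 - 4·8^3 - 4·8^2 - 6·8 + 1 = 5841.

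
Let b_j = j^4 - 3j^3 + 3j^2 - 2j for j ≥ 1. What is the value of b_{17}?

69615

b_{17} = 1·17^4 - 3·17^3 + 3·17^2 - 2·17 = 69615.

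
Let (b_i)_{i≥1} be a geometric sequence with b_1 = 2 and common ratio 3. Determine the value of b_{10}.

b_i = 2·3^(i-1).
b_{10} = 2·3^9 = 39366.

39366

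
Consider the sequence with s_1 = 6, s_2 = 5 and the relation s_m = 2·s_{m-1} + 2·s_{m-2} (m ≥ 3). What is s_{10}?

Step forward from the initial values:
s_3 = 22;  s_4 = 54;  s_5 = 152;  s_6 = 412;  s_7 = 1128;  s_8 = 3080;  s_9 = 8416;  s_{10} = 22992.

22992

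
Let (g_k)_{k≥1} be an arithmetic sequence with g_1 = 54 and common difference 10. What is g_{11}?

g_k = 54 + (k - 1)·10.
g_{11} = 54 + 10·10 = 154.

154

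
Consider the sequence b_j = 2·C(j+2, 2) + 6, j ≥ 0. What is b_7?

78

C(9, 2) = 36, so b_7 = 78.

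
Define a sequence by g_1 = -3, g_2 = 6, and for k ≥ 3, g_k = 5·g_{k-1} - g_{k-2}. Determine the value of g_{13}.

Applying the relation repeatedly:
g_3 = 33;  g_4 = 159;  g_5 = 762;  …;  g_{10} = 1924071;  g_{11} = 9218778;  g_{12} = 44169819;  g_{13} = 211630317.

211630317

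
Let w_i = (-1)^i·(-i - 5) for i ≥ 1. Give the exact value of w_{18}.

-23

(-1)^18 = 1; -i - 5 at i=18 is -23; so w_{18} = -23.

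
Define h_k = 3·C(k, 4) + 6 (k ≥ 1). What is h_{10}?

636

C(10, 4) = 210, so h_{10} = 636.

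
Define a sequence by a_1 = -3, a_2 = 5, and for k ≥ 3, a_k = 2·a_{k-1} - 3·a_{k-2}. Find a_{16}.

23207

Step forward from the initial values:
a_3 = 19; a_4 = 23; a_5 = -11; …; a_{13} = -4667; a_{14} = -4795; a_{15} = 4411; a_{16} = 23207.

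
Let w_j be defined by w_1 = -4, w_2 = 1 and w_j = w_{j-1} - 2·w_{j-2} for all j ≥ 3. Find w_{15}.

Iterate the recurrence:
w_3 = 9;  w_4 = 7;  w_5 = -11;  …;  w_{12} = -65;  w_{13} = 229;  w_{14} = 359;  w_{15} = -99.

-99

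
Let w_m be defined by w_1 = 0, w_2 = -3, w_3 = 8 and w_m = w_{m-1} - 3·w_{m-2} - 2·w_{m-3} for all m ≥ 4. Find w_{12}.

-3748

Applying the relation repeatedly:
w_4 = 17, w_5 = -1, w_6 = -68, w_7 = -99, w_8 = 107, w_9 = 540, w_{10} = 417, w_{11} = -1417, w_{12} = -3748.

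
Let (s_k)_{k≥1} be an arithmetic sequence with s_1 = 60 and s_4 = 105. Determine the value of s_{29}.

Common difference d = (105 - 60) / (4 - 1) = 15.
s_k = 60 + (k - 1)·15.
s_{29} = 60 + 28·15 = 480.

480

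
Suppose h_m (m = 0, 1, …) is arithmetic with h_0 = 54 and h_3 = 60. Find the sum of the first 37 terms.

Common difference d = (60 - 54) / (3 - 0) = 2.
h_m = 54 + (m - 0)·2.
h_{36} = 126; S = 37·(54 + 126)/2 = 3330.

3330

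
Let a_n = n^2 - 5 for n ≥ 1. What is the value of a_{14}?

a_{14} = 1·14^2 - 5 = 191.

191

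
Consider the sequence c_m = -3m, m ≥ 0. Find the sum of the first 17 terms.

Over m = 0..16: Σm = 136.
Total = (-3)·136 = -408.

-408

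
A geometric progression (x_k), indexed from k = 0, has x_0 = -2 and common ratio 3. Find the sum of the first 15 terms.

-14348906

x_k = (-2)·3^(k-0).
S = (-2)·(3^15 - 1)/(3 - 1) = (-2)·(14348907 - 1)/(2) = -14348906.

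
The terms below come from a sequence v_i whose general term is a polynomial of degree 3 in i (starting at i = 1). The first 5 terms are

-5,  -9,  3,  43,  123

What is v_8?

1st diffs: -4, 12, 40, 80.
2nd diffs: 16, 28, 40.
3rd diffs: 12, 12 (constant).
Newton forward-difference form: v_i = -5 + (-4)·C(i-1,1) + 16·C(i-1,2) + 12·C(i-1,3).
At i = 8: i-1 = 7, so v_8 = -5 - 28 + 336 + 420 = 723.

723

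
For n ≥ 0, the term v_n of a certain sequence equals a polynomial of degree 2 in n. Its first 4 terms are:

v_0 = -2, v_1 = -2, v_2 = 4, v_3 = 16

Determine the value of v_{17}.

814

1st diffs: 0, 6, 12.
2nd diffs: 6, 6 (constant).
Newton forward-difference form: v_n = -2 + 6·C(n,2).
At n = 17: n = 17, so v_{17} = -2 + 816 = 814.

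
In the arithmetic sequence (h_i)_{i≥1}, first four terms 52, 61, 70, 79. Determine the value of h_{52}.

511

Common difference d = 9.
h_i = 52 + (i - 1)·9.
h_{52} = 52 + 51·9 = 511.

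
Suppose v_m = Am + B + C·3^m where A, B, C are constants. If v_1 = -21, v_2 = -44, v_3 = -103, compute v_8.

Write the equations: A + B + 3C = -21; 2A + B + 9C = -44; 3A + B + 27C = -103.
Subtracting the first from the second: A + 6C = -23.
Subtracting the second from the third: A + 18C = -59.
Solving: C = -3, A = -5, then B = -7.
Therefore v_8 = -40 + (-7) + (-3)·6561 = -19730.

-19730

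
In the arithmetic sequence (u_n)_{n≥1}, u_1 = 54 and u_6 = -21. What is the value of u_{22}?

Common difference d = (-21 - 54) / (6 - 1) = -15.
u_n = 54 + (n - 1)·(-15).
u_{22} = 54 + 21·(-15) = -261.

-261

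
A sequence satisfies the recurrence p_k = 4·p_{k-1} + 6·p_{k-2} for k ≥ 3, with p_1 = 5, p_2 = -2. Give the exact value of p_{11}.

8099680

Compute successive terms:
p_3 = 22  p_4 = 76  p_5 = 436  p_6 = 2200  p_7 = 11416  p_8 = 58864  p_9 = 303952  p_{10} = 1568992  p_{11} = 8099680.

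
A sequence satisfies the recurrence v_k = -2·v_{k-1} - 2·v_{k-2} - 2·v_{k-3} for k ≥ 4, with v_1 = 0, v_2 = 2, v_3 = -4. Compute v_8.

24

v_4 = 4;  v_5 = -4;  v_6 = 8;  v_7 = -16;  v_8 = 24.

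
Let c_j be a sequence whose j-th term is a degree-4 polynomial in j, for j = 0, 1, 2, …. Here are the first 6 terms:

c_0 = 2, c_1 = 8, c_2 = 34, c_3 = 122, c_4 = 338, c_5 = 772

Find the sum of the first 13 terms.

1st diffs: 6, 26, 88, 216, 434.
2nd diffs: 20, 62, 128, 218.
3rd diffs: 42, 66, 90.
4th diffs: 24, 24 (constant).
Newton forward-difference form: c_j = 2 + 6·C(j,1) + 20·C(j,2) + 42·C(j,3) + 24·C(j,4).
Continuing: …, 1538, 2774, 4642, 7328, …, c_{12} = 22514.
Summing j = 0..12 (13 terms) gives 67132.

67132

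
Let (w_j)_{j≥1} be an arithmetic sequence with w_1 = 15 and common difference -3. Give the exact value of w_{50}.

-132

w_j = 15 + (j - 1)·(-3).
w_{50} = 15 + 49·(-3) = -132.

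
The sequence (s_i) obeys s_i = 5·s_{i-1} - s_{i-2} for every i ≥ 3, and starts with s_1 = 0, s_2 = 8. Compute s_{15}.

Applying the relation repeatedly:
s_3 = 40;  s_4 = 192;  s_5 = 920;  …;  s_{12} = 53327992;  s_{13} = 255509760;  s_{14} = 1224220808;  s_{15} = 5865594280.

5865594280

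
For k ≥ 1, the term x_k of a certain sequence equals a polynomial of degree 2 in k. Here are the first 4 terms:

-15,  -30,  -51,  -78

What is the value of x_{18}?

-1086

1st diffs: -15, -21, -27.
2nd diffs: -6, -6 (constant).
Newton forward-difference form: x_k = -15 + (-15)·C(k-1,1) + (-6)·C(k-1,2).
At k = 18: k-1 = 17, so x_{18} = -15 - 255 - 816 = -1086.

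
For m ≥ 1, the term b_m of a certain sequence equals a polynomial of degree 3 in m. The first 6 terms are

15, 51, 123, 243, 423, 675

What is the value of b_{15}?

1st diffs: 36, 72, 120, 180, 252.
2nd diffs: 36, 48, 60, 72.
3rd diffs: 12, 12, 12 (constant).
So b_m = 2m^3 + 6m^2 + 4m + 3.
Evaluating at m = 15 gives b_{15} = 8163.

8163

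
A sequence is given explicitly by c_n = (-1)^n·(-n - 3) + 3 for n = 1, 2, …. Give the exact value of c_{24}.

-24

(-1)^24 = 1; -n - 3 at n=24 is -27; so c_{24} = -24.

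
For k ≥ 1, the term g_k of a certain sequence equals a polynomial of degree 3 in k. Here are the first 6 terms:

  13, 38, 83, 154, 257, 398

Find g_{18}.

7238

1st diffs: 25, 45, 71, 103, 141.
2nd diffs: 20, 26, 32, 38.
3rd diffs: 6, 6, 6 (constant).
Newton forward-difference form: g_k = 13 + 25·C(k-1,1) + 20·C(k-1,2) + 6·C(k-1,3).
At k = 18: k-1 = 17, so g_{18} = 13 + 425 + 2720 + 4080 = 7238.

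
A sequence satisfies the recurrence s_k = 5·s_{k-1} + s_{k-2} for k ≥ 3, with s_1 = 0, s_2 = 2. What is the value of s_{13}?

142702560

Iterate the recurrence:
s_3 = 10; s_4 = 52; s_5 = 270; …; s_{10} = 1019252; s_{11} = 5292550; s_{12} = 27482002; s_{13} = 142702560.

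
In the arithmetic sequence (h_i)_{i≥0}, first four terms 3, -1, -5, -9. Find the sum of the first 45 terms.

Common difference d = -4.
h_i = 3 + (i - 0)·(-4).
h_{44} = -173; S = 45·(3 + (-173))/2 = -3825.

-3825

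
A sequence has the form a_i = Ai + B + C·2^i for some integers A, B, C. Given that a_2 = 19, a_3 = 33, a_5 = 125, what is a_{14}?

65515

The three given values yield: 2A + B + 4C = 19; 3A + B + 8C = 33; 5A + B + 32C = 125.
Subtracting the first from the second: A + 4C = 14.
Subtracting the second from the third: 2A + 24C = 92.
Solving: C = 4, A = -2, then B = 7.
Therefore a_{14} = -28 + 7 + 4·16384 = 65515.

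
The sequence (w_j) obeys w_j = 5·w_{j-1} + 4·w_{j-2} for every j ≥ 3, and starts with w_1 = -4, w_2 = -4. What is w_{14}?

Step forward from the initial values:
w_3 = -36, w_4 = -196, w_5 = -1124, …, w_{11} = -38588196, w_{12} = -220012996, w_{13} = -1254417764, w_{14} = -7152140804.

-7152140804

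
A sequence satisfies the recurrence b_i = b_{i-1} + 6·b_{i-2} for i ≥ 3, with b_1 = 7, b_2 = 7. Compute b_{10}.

Compute successive terms:
b_3 = 49; b_4 = 91; b_5 = 385; b_6 = 931; b_7 = 3241; b_8 = 8827; b_9 = 28273; b_{10} = 81235.
(Characteristic roots are 3 and -2.)

81235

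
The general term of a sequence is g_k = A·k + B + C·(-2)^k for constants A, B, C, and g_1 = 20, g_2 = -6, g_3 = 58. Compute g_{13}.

The three given values yield: A + B - 2C = 20; 2A + B + 4C = -6; 3A + B - 8C = 58.
Subtracting the first from the second: A + 6C = -26.
Subtracting the second from the third: A - 12C = 64.
Solving: C = -5, A = 4, then B = 6.
Hence g_{13} = 4·13 + 6 + (-5)·(-8192) = 41018.

41018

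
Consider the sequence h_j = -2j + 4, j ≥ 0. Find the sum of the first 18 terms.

-234

Over j = 0..17: Σj = 153.
Total = (-2)·153 + (4)·18 = -234.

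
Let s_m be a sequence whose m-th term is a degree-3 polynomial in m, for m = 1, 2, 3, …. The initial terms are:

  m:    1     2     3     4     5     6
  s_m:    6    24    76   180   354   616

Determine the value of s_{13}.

1st diffs: 18, 52, 104, 174, 262.
2nd diffs: 34, 52, 70, 88.
3rd diffs: 18, 18, 18 (constant).
Newton forward-difference form: s_m = 6 + 18·C(m-1,1) + 34·C(m-1,2) + 18·C(m-1,3).
At m = 13: m-1 = 12, so s_{13} = 6 + 216 + 2244 + 3960 = 6426.

6426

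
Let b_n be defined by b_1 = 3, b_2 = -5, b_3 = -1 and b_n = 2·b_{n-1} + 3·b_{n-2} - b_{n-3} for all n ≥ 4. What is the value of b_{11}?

-26776

Applying the relation repeatedly:
b_4 = -20, b_5 = -38, b_6 = -135, b_7 = -364, b_8 = -1095, b_9 = -3147, b_{10} = -9215, b_{11} = -26776.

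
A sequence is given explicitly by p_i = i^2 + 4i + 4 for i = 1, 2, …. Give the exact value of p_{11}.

169

p_{11} = 1·11^2 + 4·11 + 4 = 169.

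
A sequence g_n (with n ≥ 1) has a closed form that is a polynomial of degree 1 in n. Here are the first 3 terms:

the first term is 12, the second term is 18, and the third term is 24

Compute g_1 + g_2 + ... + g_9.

324

1st diffs: 6, 6 (constant).
So g_n = 6n + 6.
Continuing: …, 30, 36, 42, 48, …, g_9 = 60.
Summing n = 1..9 (9 terms) gives 324.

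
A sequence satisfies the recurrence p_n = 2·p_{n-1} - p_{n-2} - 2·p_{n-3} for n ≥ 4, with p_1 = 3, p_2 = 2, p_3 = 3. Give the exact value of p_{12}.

Applying the relation repeatedly:
p_4 = -2; p_5 = -11; p_6 = -26; p_7 = -37; p_8 = -26; p_9 = 37; p_{10} = 174; p_{11} = 363; p_{12} = 478.

478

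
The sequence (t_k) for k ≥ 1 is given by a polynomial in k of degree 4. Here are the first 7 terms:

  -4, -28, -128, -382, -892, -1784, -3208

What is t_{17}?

-96868

1st diffs: -24, -100, -254, -510, -892, -1424.
2nd diffs: -76, -154, -256, -382, -532.
3rd diffs: -78, -102, -126, -150.
4th diffs: -24, -24, -24 (constant).
So t_k = -k^4 - 3k^3 + 5k^2 - 3k - 2.
Evaluating at k = 17 gives t_{17} = -96868.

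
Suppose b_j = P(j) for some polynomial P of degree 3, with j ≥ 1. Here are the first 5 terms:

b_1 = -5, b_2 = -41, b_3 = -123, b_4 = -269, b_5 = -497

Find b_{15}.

-11247

1st diffs: -36, -82, -146, -228.
2nd diffs: -46, -64, -82.
3rd diffs: -18, -18 (constant).
So b_j = -3j^3 - 5j^2 + 3.
Evaluating at j = 15 gives b_{15} = -11247.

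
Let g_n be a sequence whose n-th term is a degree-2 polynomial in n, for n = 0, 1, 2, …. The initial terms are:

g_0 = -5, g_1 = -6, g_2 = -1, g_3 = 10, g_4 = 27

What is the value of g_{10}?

1st diffs: -1, 5, 11, 17.
2nd diffs: 6, 6, 6 (constant).
So g_n = 3n^2 - 4n - 5.
Evaluating at n = 10 gives g_{10} = 255.

255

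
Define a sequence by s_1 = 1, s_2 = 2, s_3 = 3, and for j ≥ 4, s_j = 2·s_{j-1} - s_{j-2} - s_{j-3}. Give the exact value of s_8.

-21

Compute successive terms:
s_4 = 3  s_5 = 1  s_6 = -4  s_7 = -12  s_8 = -21.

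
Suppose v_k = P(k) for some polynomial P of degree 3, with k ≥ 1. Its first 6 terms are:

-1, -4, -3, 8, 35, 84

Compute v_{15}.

2505

1st diffs: -3, 1, 11, 27, 49.
2nd diffs: 4, 10, 16, 22.
3rd diffs: 6, 6, 6 (constant).
So v_k = k^3 - 4k^2 + 2k.
Evaluating at k = 15 gives v_{15} = 2505.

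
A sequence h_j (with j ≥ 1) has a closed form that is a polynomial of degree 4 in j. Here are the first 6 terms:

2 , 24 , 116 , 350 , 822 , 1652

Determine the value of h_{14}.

1st diffs: 22, 92, 234, 472, 830.
2nd diffs: 70, 142, 238, 358.
3rd diffs: 72, 96, 120.
4th diffs: 24, 24 (constant).
So h_j = j^4 + 2j^3 - 2j^2 - j + 2.
Evaluating at j = 14 gives h_{14} = 43500.

43500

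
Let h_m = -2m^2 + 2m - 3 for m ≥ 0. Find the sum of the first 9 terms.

Over m = 0..8: Σm = 36, Σm² = 204.
Total = (-2)·204 + (2)·36 + (-3)·9 = -363.

-363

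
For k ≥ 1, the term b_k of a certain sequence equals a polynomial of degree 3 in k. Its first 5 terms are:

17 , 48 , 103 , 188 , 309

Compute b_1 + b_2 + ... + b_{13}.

1st diffs: 31, 55, 85, 121.
2nd diffs: 24, 30, 36.
3rd diffs: 6, 6 (constant).
Newton forward-difference form: b_k = 17 + 31·C(k-1,1) + 24·C(k-1,2) + 6·C(k-1,3).
Continuing: …, 472, 683, 948, 1273, …, b_{13} = 3293.
Summing k = 1..13 (13 terms) gives 13793.

13793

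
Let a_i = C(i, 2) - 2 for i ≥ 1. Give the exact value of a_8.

C(8, 2) = 28, so a_8 = 26.

26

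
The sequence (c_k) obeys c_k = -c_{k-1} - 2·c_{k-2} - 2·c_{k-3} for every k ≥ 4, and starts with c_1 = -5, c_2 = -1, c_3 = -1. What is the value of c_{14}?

-295

Compute successive terms:
c_4 = 13, c_5 = -9, c_6 = -15, …, c_{11} = 39, c_{12} = 153, c_{13} = -89, c_{14} = -295.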